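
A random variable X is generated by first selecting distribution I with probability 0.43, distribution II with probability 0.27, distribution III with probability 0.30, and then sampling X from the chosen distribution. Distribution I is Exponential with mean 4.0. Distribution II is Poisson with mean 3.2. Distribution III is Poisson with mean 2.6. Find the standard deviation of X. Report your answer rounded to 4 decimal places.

2.9800

Per component, I: μ=4, E[X²]=32; II: μ=3.2, E[X²]=13.44; III: μ=2.6, E[X²]=9.36.
E[X] = 0.43·4 + 0.27·3.2 + 0.3·2.6 = 3.364.
E[X²] = 0.43·32 + 0.27·13.44 + 0.3·9.36 = 20.1968.
Var(X) = E[X²] − (E[X])² = 20.1968 − 11.3165 = 8.8803.
SD(X) = √8.8803 = 2.97998.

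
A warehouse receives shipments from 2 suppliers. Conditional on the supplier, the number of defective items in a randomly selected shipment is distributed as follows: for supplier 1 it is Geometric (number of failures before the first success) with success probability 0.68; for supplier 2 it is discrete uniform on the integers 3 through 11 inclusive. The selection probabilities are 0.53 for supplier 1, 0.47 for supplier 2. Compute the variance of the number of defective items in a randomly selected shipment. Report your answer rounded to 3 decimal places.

Per component, 1: μ=0.470588, E[X²]=0.913495; 2: μ=7, E[X²]=55.6667.
E[X] = 0.53·0.470588 + 0.47·7 = 3.53941.
E[X²] = 0.53·0.913495 + 0.47·55.6667 = 26.6475.
Var(X) = E[X²] − (E[X])² = 26.6475 − 12.5274 = 14.12.

14.120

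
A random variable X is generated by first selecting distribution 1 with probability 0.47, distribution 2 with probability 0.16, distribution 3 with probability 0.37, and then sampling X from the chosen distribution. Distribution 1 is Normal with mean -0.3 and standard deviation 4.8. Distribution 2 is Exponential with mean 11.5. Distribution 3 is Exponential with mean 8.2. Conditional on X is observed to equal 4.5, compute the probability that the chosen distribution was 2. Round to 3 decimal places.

Likelihoods f(4.5 | ·): 1: 0.0504106; 2: 0.0587978; 3: 0.0704456.
Posterior ∝ prior × likelihood. Numerator for 2: 0.16·0.0587978 = 0.00940764.
Normalizing constant: 0.47·0.0504106 + 0.16·0.0587978 + 0.37·0.0704456 = 0.0591655.
P(2 | observation) = 0.00940764 / 0.0591655 = 0.159006.

0.159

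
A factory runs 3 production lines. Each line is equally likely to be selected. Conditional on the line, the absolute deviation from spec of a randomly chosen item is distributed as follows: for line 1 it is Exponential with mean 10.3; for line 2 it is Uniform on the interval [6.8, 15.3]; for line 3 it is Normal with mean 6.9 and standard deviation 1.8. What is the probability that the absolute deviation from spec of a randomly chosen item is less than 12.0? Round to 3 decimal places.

0.766

Conditional on each line, P(X < 12.0): 1: 0.688092; 2: 0.611765; 3: 0.997697.
By total probability, P(X < 12.0) = 0.333333·0.688092 + 0.333333·0.611765 + 0.333333·0.997697 = 0.765851.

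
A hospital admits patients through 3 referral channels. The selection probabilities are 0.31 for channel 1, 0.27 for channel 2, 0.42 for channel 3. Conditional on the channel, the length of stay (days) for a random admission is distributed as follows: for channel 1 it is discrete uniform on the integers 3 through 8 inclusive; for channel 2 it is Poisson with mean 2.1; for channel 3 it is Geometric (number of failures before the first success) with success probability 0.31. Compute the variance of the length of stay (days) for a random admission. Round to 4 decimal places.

Per component, 1: μ=5.5, E[X²]=33.1667; 2: μ=2.1, E[X²]=6.51; 3: μ=2.22581, E[X²]=12.1342.
E[X] = 0.31·5.5 + 0.27·2.1 + 0.42·2.22581 = 3.20684.
E[X²] = 0.31·33.1667 + 0.27·6.51 + 0.42·12.1342 = 17.1357.
Var(X) = E[X²] − (E[X])² = 17.1357 − 10.2838 = 6.85193.

6.8519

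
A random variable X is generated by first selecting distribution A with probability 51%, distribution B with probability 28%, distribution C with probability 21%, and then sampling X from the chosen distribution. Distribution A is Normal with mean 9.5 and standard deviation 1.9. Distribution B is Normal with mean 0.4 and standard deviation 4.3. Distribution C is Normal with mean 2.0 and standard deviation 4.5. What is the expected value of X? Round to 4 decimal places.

Component means — A: 9.5; B: 0.4; C: 2.
E[X] = 0.51·9.5 + 0.28·0.4 + 0.21·2 = 5.377.

5.3770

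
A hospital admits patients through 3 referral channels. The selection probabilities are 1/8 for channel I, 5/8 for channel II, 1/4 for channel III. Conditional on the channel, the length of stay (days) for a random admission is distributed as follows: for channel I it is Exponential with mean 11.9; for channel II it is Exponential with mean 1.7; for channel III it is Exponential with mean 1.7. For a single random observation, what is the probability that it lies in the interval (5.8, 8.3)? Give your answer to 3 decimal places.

0.037

Conditional on each channel, P(5.8 < X < 8.3): I: 0.116386; II: 0.0254038; III: 0.0254038.
By total probability, P(5.8 < X < 8.3) = 0.125·0.116386 + 0.625·0.0254038 + 0.25·0.0254038 = 0.0367765.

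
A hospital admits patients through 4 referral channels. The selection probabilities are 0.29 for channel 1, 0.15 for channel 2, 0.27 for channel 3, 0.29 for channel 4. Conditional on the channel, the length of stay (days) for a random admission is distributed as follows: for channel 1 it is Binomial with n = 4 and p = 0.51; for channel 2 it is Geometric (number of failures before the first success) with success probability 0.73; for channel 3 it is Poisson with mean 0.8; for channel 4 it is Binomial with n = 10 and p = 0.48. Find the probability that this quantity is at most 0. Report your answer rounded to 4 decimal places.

Conditional on each channel, P(X ≤ 0): 1: 0.057648; 2: 0.73; 3: 0.449329; 4: 0.00144555.
By total probability, P(X ≤ 0) = 0.29·0.057648 + 0.15·0.73 + 0.27·0.449329 + 0.29·0.00144555 = 0.247956.

0.2480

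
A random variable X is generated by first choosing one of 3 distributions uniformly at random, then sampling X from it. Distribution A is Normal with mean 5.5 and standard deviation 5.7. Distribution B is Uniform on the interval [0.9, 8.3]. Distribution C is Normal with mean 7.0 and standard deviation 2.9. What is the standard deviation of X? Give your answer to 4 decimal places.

4.0168

Per component, A: μ=5.5, E[X²]=62.74; B: μ=4.6, E[X²]=25.7233; C: μ=7, E[X²]=57.41.
E[X] = 0.333333·5.5 + 0.333333·4.6 + 0.333333·7 = 5.7.
E[X²] = 0.333333·62.74 + 0.333333·25.7233 + 0.333333·57.41 = 48.6244.
Var(X) = E[X²] − (E[X])² = 48.6244 − 32.49 = 16.1344.
SD(X) = √16.1344 = 4.01677.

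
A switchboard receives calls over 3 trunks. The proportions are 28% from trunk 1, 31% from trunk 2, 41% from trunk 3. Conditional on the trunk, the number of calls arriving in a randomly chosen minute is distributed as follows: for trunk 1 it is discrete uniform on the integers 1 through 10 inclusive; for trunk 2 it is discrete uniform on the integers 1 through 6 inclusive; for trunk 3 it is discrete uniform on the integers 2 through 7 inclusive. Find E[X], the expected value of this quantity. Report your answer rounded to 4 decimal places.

4.4700

Component means — 1: 5.5; 2: 3.5; 3: 4.5.
E[X] = 0.28·5.5 + 0.31·3.5 + 0.41·4.5 = 4.47.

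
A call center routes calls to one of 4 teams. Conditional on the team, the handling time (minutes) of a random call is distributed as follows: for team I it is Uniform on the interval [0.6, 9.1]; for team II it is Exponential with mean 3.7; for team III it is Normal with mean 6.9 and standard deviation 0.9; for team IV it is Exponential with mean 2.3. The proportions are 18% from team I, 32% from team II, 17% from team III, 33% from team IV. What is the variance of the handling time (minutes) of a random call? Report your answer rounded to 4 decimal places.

Per component, I: μ=4.85, E[X²]=29.5433; II: μ=3.7, E[X²]=27.38; III: μ=6.9, E[X²]=48.42; IV: μ=2.3, E[X²]=10.58.
E[X] = 0.18·4.85 + 0.32·3.7 + 0.17·6.9 + 0.33·2.3 = 3.989.
E[X²] = 0.18·29.5433 + 0.32·27.38 + 0.17·48.42 + 0.33·10.58 = 25.8022.
Var(X) = E[X²] − (E[X])² = 25.8022 − 15.9121 = 9.89008.

9.8901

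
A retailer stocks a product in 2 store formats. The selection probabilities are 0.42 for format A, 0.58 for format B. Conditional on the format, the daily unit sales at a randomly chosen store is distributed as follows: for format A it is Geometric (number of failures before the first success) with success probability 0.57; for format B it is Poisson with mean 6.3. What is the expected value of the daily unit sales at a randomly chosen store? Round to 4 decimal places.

3.9708

Component means — A: 0.754386; B: 6.3.
E[X] = 0.42·0.754386 + 0.58·6.3 = 3.97084.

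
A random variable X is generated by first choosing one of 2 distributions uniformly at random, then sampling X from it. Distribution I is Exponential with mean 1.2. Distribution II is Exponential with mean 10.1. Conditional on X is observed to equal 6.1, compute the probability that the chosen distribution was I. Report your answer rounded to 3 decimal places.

Likelihoods f(6.1 | ·): I: 0.00516601; II: 0.054123.
Posterior ∝ prior × likelihood. Numerator for I: 0.5·0.00516601 = 0.002583.
Normalizing constant: 0.5·0.00516601 + 0.5·0.054123 = 0.0296445.
P(I | observation) = 0.002583 / 0.0296445 = 0.0871326.

0.087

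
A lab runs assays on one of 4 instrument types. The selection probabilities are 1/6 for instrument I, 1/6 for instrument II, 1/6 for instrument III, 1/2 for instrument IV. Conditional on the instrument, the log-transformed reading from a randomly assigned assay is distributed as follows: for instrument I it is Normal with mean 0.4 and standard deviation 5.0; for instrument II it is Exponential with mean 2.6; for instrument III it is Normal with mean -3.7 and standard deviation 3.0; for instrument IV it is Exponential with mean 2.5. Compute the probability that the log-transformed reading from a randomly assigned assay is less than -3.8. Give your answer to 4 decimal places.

0.1145

Conditional on each instrument, P(X < -3.8): I: 0.200454; II: 0; III: 0.486704; IV: 0.
By total probability, P(X < -3.8) = 0.166667·0.200454 + 0.166667·0 + 0.166667·0.486704 + 0.5·0 = 0.114526.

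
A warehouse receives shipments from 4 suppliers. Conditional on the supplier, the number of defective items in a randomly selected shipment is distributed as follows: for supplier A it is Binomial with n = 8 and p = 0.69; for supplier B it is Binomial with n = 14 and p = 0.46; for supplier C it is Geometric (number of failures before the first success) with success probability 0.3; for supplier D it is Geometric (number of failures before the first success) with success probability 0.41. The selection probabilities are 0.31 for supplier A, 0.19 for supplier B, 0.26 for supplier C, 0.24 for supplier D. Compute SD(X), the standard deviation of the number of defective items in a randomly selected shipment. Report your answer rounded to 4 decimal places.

2.8612

Per component, A: μ=5.52, E[X²]=32.1816; B: μ=6.44, E[X²]=44.9512; C: μ=2.33333, E[X²]=13.2222; D: μ=1.43902, E[X²]=5.58061.
E[X] = 0.31·5.52 + 0.19·6.44 + 0.26·2.33333 + 0.24·1.43902 = 3.88683.
E[X²] = 0.31·32.1816 + 0.19·44.9512 + 0.26·13.2222 + 0.24·5.58061 = 23.2941.
Var(X) = E[X²] − (E[X])² = 23.2941 − 15.1075 = 8.18668.
SD(X) = √8.18668 = 2.86124.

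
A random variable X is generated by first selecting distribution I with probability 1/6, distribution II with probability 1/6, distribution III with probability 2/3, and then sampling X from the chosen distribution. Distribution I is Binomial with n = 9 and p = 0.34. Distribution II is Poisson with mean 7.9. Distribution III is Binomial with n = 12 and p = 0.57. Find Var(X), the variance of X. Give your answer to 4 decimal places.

5.9772

Per component, I: μ=3.06, E[X²]=11.3832; II: μ=7.9, E[X²]=70.31; III: μ=6.84, E[X²]=49.7268.
E[X] = 0.166667·3.06 + 0.166667·7.9 + 0.666667·6.84 = 6.38667.
E[X²] = 0.166667·11.3832 + 0.166667·70.31 + 0.666667·49.7268 = 46.7667.
Var(X) = E[X²] − (E[X])² = 46.7667 − 40.7895 = 5.97722.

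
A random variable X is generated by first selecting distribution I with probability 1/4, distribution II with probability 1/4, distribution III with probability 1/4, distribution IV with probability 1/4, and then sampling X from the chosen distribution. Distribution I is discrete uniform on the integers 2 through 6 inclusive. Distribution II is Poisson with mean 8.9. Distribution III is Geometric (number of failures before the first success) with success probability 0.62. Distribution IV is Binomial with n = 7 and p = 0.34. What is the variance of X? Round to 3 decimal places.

12.891

Per component, I: μ=4, E[X²]=18; II: μ=8.9, E[X²]=88.11; III: μ=0.612903, E[X²]=1.3642; IV: μ=2.38, E[X²]=7.2352.
E[X] = 0.25·4 + 0.25·8.9 + 0.25·0.612903 + 0.25·2.38 = 3.97323.
E[X²] = 0.25·18 + 0.25·88.11 + 0.25·1.3642 + 0.25·7.2352 = 28.6774.
Var(X) = E[X²] − (E[X])² = 28.6774 − 15.7865 = 12.8908.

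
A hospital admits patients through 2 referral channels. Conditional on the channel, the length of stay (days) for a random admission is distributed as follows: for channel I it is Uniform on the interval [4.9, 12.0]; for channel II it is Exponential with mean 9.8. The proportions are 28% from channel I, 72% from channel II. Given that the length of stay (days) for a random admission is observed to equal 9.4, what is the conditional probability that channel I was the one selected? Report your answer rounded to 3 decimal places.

Likelihoods f(9.4 | ·): I: 0.140845; II: 0.0391026.
Posterior ∝ prior × likelihood. Numerator for I: 0.28·0.140845 = 0.0394366.
Normalizing constant: 0.28·0.140845 + 0.72·0.0391026 = 0.0675905.
P(I | observation) = 0.0394366 / 0.0675905 = 0.583464.

0.583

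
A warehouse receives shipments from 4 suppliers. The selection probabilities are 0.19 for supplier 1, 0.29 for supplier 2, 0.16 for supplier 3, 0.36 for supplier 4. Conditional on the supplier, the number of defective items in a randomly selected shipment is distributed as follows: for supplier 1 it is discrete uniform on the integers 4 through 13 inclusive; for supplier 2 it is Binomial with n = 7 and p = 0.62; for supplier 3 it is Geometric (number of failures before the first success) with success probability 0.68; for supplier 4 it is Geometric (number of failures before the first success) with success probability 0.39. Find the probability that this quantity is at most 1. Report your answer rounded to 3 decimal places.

Conditional on each supplier, P(X ≤ 1): 1: 0; 2: 0.0142116; 3: 0.8976; 4: 0.6279.
By total probability, P(X ≤ 1) = 0.19·0 + 0.29·0.0142116 + 0.16·0.8976 + 0.36·0.6279 = 0.373781.

0.374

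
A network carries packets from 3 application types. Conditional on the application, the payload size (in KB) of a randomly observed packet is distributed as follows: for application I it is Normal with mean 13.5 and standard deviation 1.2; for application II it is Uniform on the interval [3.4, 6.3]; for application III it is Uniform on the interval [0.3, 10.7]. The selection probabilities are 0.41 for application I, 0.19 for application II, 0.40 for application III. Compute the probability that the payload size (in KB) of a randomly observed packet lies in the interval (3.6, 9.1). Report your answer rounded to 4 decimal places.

0.3885

Conditional on each application, P(3.6 < X < 9.1): I: 0.000122866; II: 0.931034; III: 0.528846.
By total probability, P(3.6 < X < 9.1) = 0.41·0.000122866 + 0.19·0.931034 + 0.4·0.528846 = 0.388485.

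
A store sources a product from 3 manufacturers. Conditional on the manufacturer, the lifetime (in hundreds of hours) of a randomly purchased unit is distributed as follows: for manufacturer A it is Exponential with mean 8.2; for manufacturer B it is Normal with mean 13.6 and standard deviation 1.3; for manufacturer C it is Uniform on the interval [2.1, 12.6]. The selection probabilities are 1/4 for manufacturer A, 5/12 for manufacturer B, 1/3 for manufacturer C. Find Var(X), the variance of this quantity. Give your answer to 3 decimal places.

Per component, A: μ=8.2, E[X²]=134.48; B: μ=13.6, E[X²]=186.65; C: μ=7.35, E[X²]=63.21.
E[X] = 0.25·8.2 + 0.416667·13.6 + 0.333333·7.35 = 10.1667.
E[X²] = 0.25·134.48 + 0.416667·186.65 + 0.333333·63.21 = 132.461.
Var(X) = E[X²] − (E[X])² = 132.461 − 103.361 = 29.0997.

29.100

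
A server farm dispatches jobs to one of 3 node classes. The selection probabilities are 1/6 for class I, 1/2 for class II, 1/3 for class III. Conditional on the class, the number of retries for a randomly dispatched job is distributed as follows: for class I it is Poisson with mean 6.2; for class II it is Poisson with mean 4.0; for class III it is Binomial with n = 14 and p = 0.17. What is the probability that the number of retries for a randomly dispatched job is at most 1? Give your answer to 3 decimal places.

0.143

Conditional on each class, P(X ≤ 1): I: 0.0146119; II: 0.0915782; III: 0.284787.
By total probability, P(X ≤ 1) = 0.166667·0.0146119 + 0.5·0.0915782 + 0.333333·0.284787 = 0.143153.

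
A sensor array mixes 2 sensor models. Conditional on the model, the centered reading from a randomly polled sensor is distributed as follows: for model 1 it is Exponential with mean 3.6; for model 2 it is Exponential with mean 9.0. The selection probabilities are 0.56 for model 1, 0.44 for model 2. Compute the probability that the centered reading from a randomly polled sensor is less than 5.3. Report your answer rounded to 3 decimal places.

Conditional on each model, P(X < 5.3): 1: 0.770585; 2: 0.445056.
By total probability, P(X < 5.3) = 0.56·0.770585 + 0.44·0.445056 = 0.627352.

0.627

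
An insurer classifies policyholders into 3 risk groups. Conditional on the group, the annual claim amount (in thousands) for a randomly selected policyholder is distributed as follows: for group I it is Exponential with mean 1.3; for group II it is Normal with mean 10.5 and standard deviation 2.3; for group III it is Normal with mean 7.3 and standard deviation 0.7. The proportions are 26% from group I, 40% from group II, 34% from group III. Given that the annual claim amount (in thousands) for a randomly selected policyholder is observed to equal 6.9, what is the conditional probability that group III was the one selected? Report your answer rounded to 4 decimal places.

0.8851

Likelihoods f(6.9 | ·): I: 0.00381026; II: 0.0509556; III: 0.484068.
Posterior ∝ prior × likelihood. Numerator for III: 0.34·0.484068 = 0.164583.
Normalizing constant: 0.26·0.00381026 + 0.4·0.0509556 + 0.34·0.484068 = 0.185956.
P(III | observation) = 0.164583 / 0.185956 = 0.885065.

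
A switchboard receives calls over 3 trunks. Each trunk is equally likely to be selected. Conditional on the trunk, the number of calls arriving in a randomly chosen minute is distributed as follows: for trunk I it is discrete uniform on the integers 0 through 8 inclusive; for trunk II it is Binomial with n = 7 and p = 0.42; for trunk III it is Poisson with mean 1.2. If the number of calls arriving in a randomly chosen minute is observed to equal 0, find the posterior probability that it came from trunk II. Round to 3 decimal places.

0.051

Likelihoods P(X=0 | ·): I: 0.111111; II: 0.0220798; III: 0.301194.
Posterior ∝ prior × likelihood. Numerator for II: 0.333333·0.0220798 = 0.00735995.
Normalizing constant: 0.333333·0.111111 + 0.333333·0.0220798 + 0.333333·0.301194 = 0.144795.
P(II | observation) = 0.00735995 / 0.144795 = 0.0508301.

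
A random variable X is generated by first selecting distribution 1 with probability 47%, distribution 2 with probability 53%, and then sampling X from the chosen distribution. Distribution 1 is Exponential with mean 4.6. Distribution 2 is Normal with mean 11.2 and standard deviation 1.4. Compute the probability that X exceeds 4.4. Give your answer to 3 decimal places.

0.711

Conditional on each component, P(X > 4.4): 1: 0.384227; 2: 0.999999.
By total probability, P(X > 4.4) = 0.47·0.384227 + 0.53·0.999999 = 0.710586.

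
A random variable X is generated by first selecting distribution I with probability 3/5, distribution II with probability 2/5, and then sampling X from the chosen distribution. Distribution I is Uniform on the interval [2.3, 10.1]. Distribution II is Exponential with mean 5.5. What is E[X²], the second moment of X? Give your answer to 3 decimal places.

For each component E[X²] = Var + (mean)², giving I: 43.51; II: 60.5.
Overall E[X²] = 0.6·43.51 + 0.4·60.5 = 50.306.

50.306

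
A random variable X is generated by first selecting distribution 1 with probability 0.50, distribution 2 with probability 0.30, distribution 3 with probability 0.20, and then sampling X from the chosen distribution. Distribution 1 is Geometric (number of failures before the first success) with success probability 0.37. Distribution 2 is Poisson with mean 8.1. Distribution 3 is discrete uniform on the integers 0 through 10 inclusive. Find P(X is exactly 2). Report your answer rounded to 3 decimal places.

Conditional on each component, P(X = 2): 1: 0.146853; 2: 0.0099576; 3: 0.0909091.
By total probability, P(X = 2) = 0.5·0.146853 + 0.3·0.0099576 + 0.2·0.0909091 = 0.0945956.

0.095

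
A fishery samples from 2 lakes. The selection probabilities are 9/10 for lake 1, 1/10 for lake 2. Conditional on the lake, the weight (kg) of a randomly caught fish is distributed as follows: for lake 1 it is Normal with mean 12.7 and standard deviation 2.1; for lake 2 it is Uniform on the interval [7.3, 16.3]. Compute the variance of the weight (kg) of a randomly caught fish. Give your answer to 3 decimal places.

Per component, 1: μ=12.7, E[X²]=165.7; 2: μ=11.8, E[X²]=145.99.
E[X] = 0.9·12.7 + 0.1·11.8 = 12.61.
E[X²] = 0.9·165.7 + 0.1·145.99 = 163.729.
Var(X) = E[X²] − (E[X])² = 163.729 − 159.012 = 4.7169.

4.717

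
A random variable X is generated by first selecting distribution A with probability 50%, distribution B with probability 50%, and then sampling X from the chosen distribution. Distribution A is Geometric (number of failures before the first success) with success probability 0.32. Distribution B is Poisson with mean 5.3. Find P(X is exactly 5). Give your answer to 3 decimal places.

Conditional on each component, P(X = 5): A: 0.0465259; B: 0.173955.
By total probability, P(X = 5) = 0.5·0.0465259 + 0.5·0.173955 = 0.110241.

0.110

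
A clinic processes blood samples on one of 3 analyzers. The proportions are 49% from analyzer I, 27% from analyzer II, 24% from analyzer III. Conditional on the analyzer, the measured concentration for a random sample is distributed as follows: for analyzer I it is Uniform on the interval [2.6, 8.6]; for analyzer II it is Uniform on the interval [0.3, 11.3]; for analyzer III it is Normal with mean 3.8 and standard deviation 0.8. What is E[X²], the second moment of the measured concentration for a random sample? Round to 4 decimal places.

For each component E[X²] = Var + (mean)², giving I: 34.36; II: 43.7233; III: 15.08.
Overall E[X²] = 0.49·34.36 + 0.27·43.7233 + 0.24·15.08 = 32.2609.

32.2609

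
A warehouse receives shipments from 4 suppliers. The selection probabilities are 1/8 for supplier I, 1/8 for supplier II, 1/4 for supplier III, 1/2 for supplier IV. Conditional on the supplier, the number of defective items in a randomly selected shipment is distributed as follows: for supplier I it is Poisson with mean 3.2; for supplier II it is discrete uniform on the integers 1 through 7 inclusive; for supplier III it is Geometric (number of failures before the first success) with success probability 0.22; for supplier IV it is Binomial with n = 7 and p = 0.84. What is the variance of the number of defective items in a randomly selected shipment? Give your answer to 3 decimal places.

Per component, I: μ=3.2, E[X²]=13.44; II: μ=4, E[X²]=20; III: μ=3.54545, E[X²]=28.686; IV: μ=5.88, E[X²]=35.5152.
E[X] = 0.125·3.2 + 0.125·4 + 0.25·3.54545 + 0.5·5.88 = 4.72636.
E[X²] = 0.125·13.44 + 0.125·20 + 0.25·28.686 + 0.5·35.5152 = 29.1091.
Var(X) = E[X²] − (E[X])² = 29.1091 − 22.3385 = 6.77057.

6.771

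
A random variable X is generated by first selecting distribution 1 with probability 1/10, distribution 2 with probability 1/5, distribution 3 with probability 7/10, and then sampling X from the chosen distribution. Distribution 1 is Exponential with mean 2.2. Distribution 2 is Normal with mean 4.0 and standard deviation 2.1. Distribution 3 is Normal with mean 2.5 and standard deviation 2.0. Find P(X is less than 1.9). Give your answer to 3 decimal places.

0.357

Conditional on each component, P(X < 1.9): 1: 0.578374; 2: 0.158655; 3: 0.382089.
By total probability, P(X < 1.9) = 0.1·0.578374 + 0.2·0.158655 + 0.7·0.382089 = 0.35703.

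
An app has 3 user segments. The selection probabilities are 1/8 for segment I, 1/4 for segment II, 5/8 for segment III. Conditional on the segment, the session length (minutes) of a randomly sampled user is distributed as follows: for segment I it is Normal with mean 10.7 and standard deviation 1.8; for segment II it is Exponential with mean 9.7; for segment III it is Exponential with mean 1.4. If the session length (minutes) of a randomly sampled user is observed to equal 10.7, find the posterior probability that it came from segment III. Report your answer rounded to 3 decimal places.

0.006

Likelihoods f(10.7 | ·): I: 0.221635; II: 0.0342106; III: 0.000342469.
Posterior ∝ prior × likelihood. Numerator for III: 0.625·0.000342469 = 0.000214043.
Normalizing constant: 0.125·0.221635 + 0.25·0.0342106 + 0.625·0.000342469 = 0.036471.
P(III | observation) = 0.000214043 / 0.036471 = 0.00586885.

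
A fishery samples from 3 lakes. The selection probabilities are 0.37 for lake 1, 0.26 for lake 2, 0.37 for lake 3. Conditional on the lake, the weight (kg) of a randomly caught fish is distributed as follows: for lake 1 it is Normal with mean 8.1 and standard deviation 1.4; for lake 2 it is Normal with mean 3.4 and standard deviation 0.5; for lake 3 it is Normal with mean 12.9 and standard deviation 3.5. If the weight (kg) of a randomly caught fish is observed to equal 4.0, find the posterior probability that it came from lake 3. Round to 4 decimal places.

0.0160

Likelihoods f(4.0 | ·): 1: 0.00391212; 2: 0.388372; 3: 0.00449512.
Posterior ∝ prior × likelihood. Numerator for 3: 0.37·0.00449512 = 0.00166319.
Normalizing constant: 0.37·0.00391212 + 0.26·0.388372 + 0.37·0.00449512 = 0.104087.
P(3 | observation) = 0.00166319 / 0.104087 = 0.0159788.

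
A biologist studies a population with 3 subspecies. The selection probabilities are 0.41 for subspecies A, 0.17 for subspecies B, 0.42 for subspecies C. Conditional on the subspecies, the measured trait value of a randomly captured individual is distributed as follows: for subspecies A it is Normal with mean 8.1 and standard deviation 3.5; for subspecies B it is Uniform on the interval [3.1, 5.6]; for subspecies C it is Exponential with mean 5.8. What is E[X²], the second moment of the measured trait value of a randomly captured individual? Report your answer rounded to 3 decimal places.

63.486

For each component E[X²] = Var + (mean)², giving A: 77.86; B: 19.4433; C: 67.28.
Overall E[X²] = 0.41·77.86 + 0.17·19.4433 + 0.42·67.28 = 63.4856.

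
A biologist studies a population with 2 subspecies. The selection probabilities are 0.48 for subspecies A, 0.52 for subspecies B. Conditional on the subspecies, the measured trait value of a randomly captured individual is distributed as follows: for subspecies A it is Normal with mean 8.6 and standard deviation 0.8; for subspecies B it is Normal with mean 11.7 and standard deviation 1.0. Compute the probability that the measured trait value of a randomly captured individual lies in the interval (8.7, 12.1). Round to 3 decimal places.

Conditional on each subspecies, P(8.7 < X < 12.1): A: 0.450256; B: 0.654072.
By total probability, P(8.7 < X < 12.1) = 0.48·0.450256 + 0.52·0.654072 = 0.55624.

0.556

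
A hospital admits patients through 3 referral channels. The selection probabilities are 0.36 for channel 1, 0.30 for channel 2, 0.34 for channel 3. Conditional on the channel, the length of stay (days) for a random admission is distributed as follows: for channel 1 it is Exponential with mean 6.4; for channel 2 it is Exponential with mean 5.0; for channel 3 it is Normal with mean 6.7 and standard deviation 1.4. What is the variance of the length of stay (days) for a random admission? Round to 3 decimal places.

Per component, 1: μ=6.4, E[X²]=81.92; 2: μ=5, E[X²]=50; 3: μ=6.7, E[X²]=46.85.
E[X] = 0.36·6.4 + 0.3·5 + 0.34·6.7 = 6.082.
E[X²] = 0.36·81.92 + 0.3·50 + 0.34·46.85 = 60.4202.
Var(X) = E[X²] − (E[X])² = 60.4202 − 36.9907 = 23.4295.

23.429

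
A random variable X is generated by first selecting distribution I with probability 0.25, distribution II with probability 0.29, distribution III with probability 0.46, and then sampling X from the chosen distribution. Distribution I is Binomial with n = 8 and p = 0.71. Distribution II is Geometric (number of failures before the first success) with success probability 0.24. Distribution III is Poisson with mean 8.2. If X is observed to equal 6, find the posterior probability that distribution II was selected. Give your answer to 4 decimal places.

0.0943

Likelihoods P(X=6 | ·): I: 0.301651; II: 0.046248; III: 0.115967.
Posterior ∝ prior × likelihood. Numerator for II: 0.29·0.046248 = 0.0134119.
Normalizing constant: 0.25·0.301651 + 0.29·0.046248 + 0.46·0.115967 = 0.14217.
P(II | observation) = 0.0134119 / 0.14217 = 0.0943375.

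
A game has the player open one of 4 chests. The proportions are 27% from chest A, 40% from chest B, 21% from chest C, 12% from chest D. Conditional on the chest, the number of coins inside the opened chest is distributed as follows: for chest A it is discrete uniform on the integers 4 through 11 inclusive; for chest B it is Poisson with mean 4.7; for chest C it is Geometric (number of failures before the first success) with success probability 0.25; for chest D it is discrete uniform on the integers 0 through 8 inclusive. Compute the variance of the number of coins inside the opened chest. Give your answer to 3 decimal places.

Per component, A: μ=7.5, E[X²]=61.5; B: μ=4.7, E[X²]=26.79; C: μ=3, E[X²]=21; D: μ=4, E[X²]=22.6667.
E[X] = 0.27·7.5 + 0.4·4.7 + 0.21·3 + 0.12·4 = 5.015.
E[X²] = 0.27·61.5 + 0.4·26.79 + 0.21·21 + 0.12·22.6667 = 34.451.
Var(X) = E[X²] − (E[X])² = 34.451 − 25.1502 = 9.30077.

9.301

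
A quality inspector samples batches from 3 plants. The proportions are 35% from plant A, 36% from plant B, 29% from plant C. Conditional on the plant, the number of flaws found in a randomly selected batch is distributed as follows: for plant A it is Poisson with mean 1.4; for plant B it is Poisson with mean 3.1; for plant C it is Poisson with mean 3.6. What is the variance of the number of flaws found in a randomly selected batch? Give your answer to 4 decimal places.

3.5315

Per component, A: μ=1.4, E[X²]=3.36; B: μ=3.1, E[X²]=12.71; C: μ=3.6, E[X²]=16.56.
E[X] = 0.35·1.4 + 0.36·3.1 + 0.29·3.6 = 2.65.
E[X²] = 0.35·3.36 + 0.36·12.71 + 0.29·16.56 = 10.554.
Var(X) = E[X²] − (E[X])² = 10.554 − 7.0225 = 3.5315.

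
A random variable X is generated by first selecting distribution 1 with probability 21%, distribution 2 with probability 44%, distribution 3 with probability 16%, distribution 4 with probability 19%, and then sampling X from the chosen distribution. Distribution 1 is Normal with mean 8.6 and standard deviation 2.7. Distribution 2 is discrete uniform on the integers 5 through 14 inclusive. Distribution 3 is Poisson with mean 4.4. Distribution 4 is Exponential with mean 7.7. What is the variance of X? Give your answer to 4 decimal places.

Per component, 1: μ=8.6, E[X²]=81.25; 2: μ=9.5, E[X²]=98.5; 3: μ=4.4, E[X²]=23.76; 4: μ=7.7, E[X²]=118.58.
E[X] = 0.21·8.6 + 0.44·9.5 + 0.16·4.4 + 0.19·7.7 = 8.153.
E[X²] = 0.21·81.25 + 0.44·98.5 + 0.16·23.76 + 0.19·118.58 = 86.7343.
Var(X) = E[X²] − (E[X])² = 86.7343 − 66.4714 = 20.2629.

20.2629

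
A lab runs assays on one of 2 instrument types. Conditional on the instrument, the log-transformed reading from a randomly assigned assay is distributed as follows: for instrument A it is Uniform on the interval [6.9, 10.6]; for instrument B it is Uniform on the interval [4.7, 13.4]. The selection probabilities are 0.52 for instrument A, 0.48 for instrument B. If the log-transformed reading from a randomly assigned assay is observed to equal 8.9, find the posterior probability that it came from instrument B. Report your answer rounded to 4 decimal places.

Likelihoods f(8.9 | ·): A: 0.27027; B: 0.114943.
Posterior ∝ prior × likelihood. Numerator for B: 0.48·0.114943 = 0.0551724.
Normalizing constant: 0.52·0.27027 + 0.48·0.114943 = 0.195713.
P(B | observation) = 0.0551724 / 0.195713 = 0.281905.

0.2819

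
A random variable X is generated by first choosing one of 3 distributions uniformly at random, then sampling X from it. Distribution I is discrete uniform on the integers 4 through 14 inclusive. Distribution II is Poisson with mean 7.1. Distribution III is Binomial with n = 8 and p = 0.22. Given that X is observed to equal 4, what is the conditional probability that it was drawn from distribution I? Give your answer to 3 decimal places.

Likelihoods P(X=4 | ·): I: 0.0909091; II: 0.0873638; III: 0.060697.
Posterior ∝ prior × likelihood. Numerator for I: 0.333333·0.0909091 = 0.030303.
Normalizing constant: 0.333333·0.0909091 + 0.333333·0.0873638 + 0.333333·0.060697 = 0.0796566.
P(I | observation) = 0.030303 / 0.0796566 = 0.380421.

0.380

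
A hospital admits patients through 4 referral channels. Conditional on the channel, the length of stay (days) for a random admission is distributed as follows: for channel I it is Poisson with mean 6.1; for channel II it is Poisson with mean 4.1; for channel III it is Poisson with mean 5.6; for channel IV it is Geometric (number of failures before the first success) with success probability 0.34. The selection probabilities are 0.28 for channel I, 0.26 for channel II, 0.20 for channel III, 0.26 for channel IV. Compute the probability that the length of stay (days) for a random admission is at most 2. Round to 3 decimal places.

0.276

Conditional on each channel, P(X ≤ 2): I: 0.0576529; II: 0.223814; III: 0.0823884; IV: 0.712504.
By total probability, P(X ≤ 2) = 0.28·0.0576529 + 0.26·0.223814 + 0.2·0.0823884 + 0.26·0.712504 = 0.276063.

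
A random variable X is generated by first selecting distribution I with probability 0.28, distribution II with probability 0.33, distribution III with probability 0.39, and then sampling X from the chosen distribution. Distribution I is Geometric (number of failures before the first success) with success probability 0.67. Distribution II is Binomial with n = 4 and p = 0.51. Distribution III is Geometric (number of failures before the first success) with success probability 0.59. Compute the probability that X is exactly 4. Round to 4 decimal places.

0.0311

Conditional on each component, P(X = 4): I: 0.00794567; II: 0.067652; III: 0.016672.
By total probability, P(X = 4) = 0.28·0.00794567 + 0.33·0.067652 + 0.39·0.016672 = 0.031052.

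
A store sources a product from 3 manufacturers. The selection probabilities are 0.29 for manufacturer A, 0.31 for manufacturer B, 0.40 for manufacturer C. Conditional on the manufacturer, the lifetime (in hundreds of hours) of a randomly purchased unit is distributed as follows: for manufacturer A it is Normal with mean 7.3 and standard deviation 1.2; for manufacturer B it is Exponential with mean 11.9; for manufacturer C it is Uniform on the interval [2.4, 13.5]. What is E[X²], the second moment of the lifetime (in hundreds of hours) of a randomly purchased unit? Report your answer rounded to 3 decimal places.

For each component E[X²] = Var + (mean)², giving A: 54.73; B: 283.22; C: 73.47.
Overall E[X²] = 0.29·54.73 + 0.31·283.22 + 0.4·73.47 = 133.058.

133.058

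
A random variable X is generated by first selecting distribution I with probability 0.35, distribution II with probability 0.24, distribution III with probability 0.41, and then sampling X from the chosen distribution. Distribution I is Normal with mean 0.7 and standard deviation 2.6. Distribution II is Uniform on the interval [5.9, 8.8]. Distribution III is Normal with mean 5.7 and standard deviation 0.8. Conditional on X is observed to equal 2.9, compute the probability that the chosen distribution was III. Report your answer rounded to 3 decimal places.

0.012

Likelihoods f(2.9 | ·): I: 0.107267; II: 0; III: 0.00109085.
Posterior ∝ prior × likelihood. Numerator for III: 0.41·0.00109085 = 0.00044725.
Normalizing constant: 0.35·0.107267 + 0.24·0 + 0.41·0.00109085 = 0.0379906.
P(III | observation) = 0.00044725 / 0.0379906 = 0.0117727.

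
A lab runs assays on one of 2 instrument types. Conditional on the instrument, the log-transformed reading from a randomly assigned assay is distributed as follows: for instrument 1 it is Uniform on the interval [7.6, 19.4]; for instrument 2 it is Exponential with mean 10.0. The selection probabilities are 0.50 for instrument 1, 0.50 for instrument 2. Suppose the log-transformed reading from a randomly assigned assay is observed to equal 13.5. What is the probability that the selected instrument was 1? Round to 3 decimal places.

Likelihoods f(13.5 | ·): 1: 0.0847458; 2: 0.025924.
Posterior ∝ prior × likelihood. Numerator for 1: 0.5·0.0847458 = 0.0423729.
Normalizing constant: 0.5·0.0847458 + 0.5·0.025924 = 0.0553349.
P(1 | observation) = 0.0423729 / 0.0553349 = 0.765753.

0.766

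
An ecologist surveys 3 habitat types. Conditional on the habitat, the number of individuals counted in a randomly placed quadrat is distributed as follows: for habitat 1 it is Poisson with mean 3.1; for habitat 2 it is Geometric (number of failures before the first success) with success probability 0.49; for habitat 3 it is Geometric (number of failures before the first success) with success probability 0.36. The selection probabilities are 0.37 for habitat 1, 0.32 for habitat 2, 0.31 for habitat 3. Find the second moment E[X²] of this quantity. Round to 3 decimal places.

For each component E[X²] = Var + (mean)², giving 1: 12.71; 2: 3.20741; 3: 8.09877.
Overall E[X²] = 0.37·12.71 + 0.32·3.20741 + 0.31·8.09877 = 8.23969.

8.240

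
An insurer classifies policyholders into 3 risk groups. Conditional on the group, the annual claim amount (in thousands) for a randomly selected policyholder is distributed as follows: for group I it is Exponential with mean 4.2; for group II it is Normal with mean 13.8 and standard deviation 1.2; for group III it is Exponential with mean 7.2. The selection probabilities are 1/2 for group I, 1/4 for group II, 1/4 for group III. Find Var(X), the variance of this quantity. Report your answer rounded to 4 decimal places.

Per component, I: μ=4.2, E[X²]=35.28; II: μ=13.8, E[X²]=191.88; III: μ=7.2, E[X²]=103.68.
E[X] = 0.5·4.2 + 0.25·13.8 + 0.25·7.2 = 7.35.
E[X²] = 0.5·35.28 + 0.25·191.88 + 0.25·103.68 = 91.53.
Var(X) = E[X²] − (E[X])² = 91.53 − 54.0225 = 37.5075.

37.5075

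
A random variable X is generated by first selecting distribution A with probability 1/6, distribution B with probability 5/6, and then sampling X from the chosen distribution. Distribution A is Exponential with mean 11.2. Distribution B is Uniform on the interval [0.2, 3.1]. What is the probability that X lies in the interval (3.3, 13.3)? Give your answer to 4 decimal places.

Conditional on each component, P(3.3 < X < 13.3): A: 0.439815; B: 0.
By total probability, P(3.3 < X < 13.3) = 0.166667·0.439815 + 0.833333·0 = 0.0733025.

0.0733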